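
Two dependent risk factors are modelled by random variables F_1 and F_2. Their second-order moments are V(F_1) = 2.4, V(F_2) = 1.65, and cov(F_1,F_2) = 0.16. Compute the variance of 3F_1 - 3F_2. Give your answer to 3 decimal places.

V(3F_1 - 3F_2) = (3)²·V(F_1) + (-3)²·V(F_2) + 2·(3)·(-3)·cov(F_1,F_2)
= 9·2.4 + 9·1.65 + -18·0.16 = 33.57

33.570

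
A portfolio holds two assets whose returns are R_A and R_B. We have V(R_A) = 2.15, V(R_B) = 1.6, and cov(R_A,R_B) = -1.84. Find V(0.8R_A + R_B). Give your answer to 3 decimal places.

V(0.8R_A + R_B) = (0.8)²·V(R_A) + (1)²·V(R_B) + 2·(0.8)·(1)·cov(R_A,R_B)
= 0.64·2.15 + 1·1.6 + 1.6·-1.84 = 0.032

0.032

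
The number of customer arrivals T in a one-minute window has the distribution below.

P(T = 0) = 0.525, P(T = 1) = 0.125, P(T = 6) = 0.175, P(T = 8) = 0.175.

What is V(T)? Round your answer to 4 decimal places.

E[T] = (0)(0.525) + (1)(0.125) + (6)(0.175) + (8)(0.175) = 2.575
E[T²] = (0)²(0.525) + (1)²(0.125) + (6)²(0.175) + (8)²(0.175) = 17.625
V(T) = E[T²] − (E[T])² = 17.625 − (2.575)² = 10.994375

10.9944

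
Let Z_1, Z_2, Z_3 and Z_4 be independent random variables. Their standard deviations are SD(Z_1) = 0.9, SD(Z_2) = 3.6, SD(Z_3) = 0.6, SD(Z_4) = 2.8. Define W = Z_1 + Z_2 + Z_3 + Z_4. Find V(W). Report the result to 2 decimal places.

21.97

V(Z_1) = 0.81, V(Z_2) = 12.96, V(Z_3) = 0.36, V(Z_4) = 7.84
By independence, V(W) = (1)²V(Z_1) + (1)²V(Z_2) + (1)²V(Z_3) + (1)²V(Z_4)
= (1)²·0.81 + (1)²·12.96 + (1)²·0.36 + (1)²·7.84 = 21.97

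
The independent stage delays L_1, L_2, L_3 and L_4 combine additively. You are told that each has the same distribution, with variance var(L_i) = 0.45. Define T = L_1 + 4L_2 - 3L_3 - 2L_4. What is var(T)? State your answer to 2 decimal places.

13.50

By independence, var(T) = (1)²var(L_1) + (4)²var(L_2) + (-3)²var(L_3) + (-2)²var(L_4)
= (1)²·0.45 + (4)²·0.45 + (-3)²·0.45 + (-2)²·0.45 = 13.5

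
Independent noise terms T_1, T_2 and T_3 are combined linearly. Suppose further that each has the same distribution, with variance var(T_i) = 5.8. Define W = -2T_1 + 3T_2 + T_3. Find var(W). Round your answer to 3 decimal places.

81.200

By independence, var(W) = (-2)²var(T_1) + (3)²var(T_2) + (1)²var(T_3)
= (-2)²·5.8 + (3)²·5.8 + (1)²·5.8 = 81.2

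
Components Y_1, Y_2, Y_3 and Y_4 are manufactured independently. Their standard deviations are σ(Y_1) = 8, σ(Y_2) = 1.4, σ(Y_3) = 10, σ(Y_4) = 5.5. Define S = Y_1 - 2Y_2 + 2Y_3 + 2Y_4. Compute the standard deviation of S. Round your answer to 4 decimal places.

24.3483

var(Y_1) = 64, var(Y_2) = 1.96, var(Y_3) = 100, var(Y_4) = 30.25
By independence, var(S) = (1)²var(Y_1) + (-2)²var(Y_2) + (2)²var(Y_3) + (2)²var(Y_4)
= (1)²·64 + (-2)²·1.96 + (2)²·100 + (2)²·30.25 = 592.84
σ(S) = √592.84 ≈ 24.3483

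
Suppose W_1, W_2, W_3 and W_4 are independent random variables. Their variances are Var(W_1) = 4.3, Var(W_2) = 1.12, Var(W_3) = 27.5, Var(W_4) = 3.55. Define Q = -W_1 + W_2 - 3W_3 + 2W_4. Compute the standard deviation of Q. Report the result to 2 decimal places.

By independence, Var(Q) = (-1)²Var(W_1) + (1)²Var(W_2) + (-3)²Var(W_3) + (2)²Var(W_4)
= (-1)²·4.3 + (1)²·1.12 + (-3)²·27.5 + (2)²·3.55 = 267.12
sd(Q) = √267.12 ≈ 16.34

16.34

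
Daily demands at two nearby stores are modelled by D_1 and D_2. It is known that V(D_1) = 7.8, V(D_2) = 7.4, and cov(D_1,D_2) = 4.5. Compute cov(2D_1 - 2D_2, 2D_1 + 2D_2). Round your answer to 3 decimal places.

1.600

cov(2D_1 - 2D_2, 2D_1 + 2D_2) = (2)(2)V(D_1) + (-2)(2)V(D_2) + [(2)(2) + (-2)(2)]cov(D_1,D_2)
= 4·7.8 + -4·7.4 + 0·4.5 = 1.6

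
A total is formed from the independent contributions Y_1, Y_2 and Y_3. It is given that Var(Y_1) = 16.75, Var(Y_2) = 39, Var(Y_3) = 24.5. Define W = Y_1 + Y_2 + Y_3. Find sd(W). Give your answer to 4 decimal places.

By independence, Var(W) = (1)²Var(Y_1) + (1)²Var(Y_2) + (1)²Var(Y_3)
= (1)²·16.75 + (1)²·39 + (1)²·24.5 = 80.25
sd(W) = √80.25 ≈ 8.9582

8.9582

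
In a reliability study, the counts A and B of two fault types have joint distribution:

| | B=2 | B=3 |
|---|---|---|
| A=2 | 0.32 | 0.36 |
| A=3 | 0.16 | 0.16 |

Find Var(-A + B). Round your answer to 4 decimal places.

0.4800

E[A] = 2.32,  E[B] = 2.52,  E[AB] = 5.84
Var(A) = 5.6 − (2.32)² = 0.2176;  Var(B) = 6.6 − (2.52)² = 0.2496
Cov(A,B) = 5.84 − (2.32)(2.52) = -0.0064
Var(-A + B) = (-1)²·0.2176 + (1)²·0.2496 + 2·(-1)·(1)·-0.0064 = 0.48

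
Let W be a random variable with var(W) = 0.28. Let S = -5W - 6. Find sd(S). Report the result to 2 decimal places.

var(-5W - 6) = (-5)²·0.28 = 7
sd(S) = √7 ≈ 2.65

2.65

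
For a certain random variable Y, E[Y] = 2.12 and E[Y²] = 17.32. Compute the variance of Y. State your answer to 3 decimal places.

V(Y) = 17.32 − (2.12)² = 12.8256

12.826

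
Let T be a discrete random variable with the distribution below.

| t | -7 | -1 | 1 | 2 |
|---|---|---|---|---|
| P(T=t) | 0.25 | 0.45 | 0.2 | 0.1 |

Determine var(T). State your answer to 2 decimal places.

10.06

E[T] = (-7)(0.25) + (-1)(0.45) + (1)(0.2) + (2)(0.1) = -1.8
E[T²] = (-7)²(0.25) + (-1)²(0.45) + (1)²(0.2) + (2)²(0.1) = 13.3
var(T) = E[T²] − (E[T])² = 13.3 − (-1.8)² = 10.06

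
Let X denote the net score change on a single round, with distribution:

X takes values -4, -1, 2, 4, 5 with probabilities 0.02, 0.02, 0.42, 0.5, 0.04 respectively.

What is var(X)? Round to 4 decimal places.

E[X] = (-4)(0.02) + (-1)(0.02) + (2)(0.42) + (4)(0.5) + (5)(0.04) = 2.94
E[X²] = (-4)²(0.02) + (-1)²(0.02) + (2)²(0.42) + (4)²(0.5) + (5)²(0.04) = 11.02
var(X) = E[X²] − (E[X])² = 11.02 − (2.94)² = 2.3764

2.3764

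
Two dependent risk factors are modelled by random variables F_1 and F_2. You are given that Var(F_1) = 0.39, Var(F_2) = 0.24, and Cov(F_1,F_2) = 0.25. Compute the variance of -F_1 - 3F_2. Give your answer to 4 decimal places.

Var(-F_1 - 3F_2) = (-1)²·Var(F_1) + (-3)²·Var(F_2) + 2·(-1)·(-3)·Cov(F_1,F_2)
= 1·0.39 + 9·0.24 + 6·0.25 = 4.05

4.0500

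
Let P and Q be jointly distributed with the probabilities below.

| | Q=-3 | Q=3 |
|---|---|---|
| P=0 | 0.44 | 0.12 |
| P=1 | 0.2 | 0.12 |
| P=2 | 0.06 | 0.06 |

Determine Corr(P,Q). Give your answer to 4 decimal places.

0.2253

E[P] = 0.56,  E[Q] = -1.2
E[PQ] = -0.24
Cov(P,Q) = E[PQ] − E[P]E[Q] = -0.24 − (0.56)(-1.2) = 0.432
V(P) = 0.4864,  V(Q) = 7.56
ρ = 0.432 / √(0.4864·7.56) ≈ 0.2253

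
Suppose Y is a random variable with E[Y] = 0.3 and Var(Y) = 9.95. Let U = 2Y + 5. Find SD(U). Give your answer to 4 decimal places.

6.3087

Var(2Y + 5) = (2)²·9.95 = 39.8
SD(U) = √39.8 ≈ 6.3087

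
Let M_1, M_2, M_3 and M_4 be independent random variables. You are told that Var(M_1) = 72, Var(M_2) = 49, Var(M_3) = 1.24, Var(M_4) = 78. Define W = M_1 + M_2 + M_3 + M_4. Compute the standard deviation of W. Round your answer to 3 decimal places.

14.151

By independence, Var(W) = (1)²Var(M_1) + (1)²Var(M_2) + (1)²Var(M_3) + (1)²Var(M_4)
= (1)²·72 + (1)²·49 + (1)²·1.24 + (1)²·78 = 200.24
σ(W) = √200.24 ≈ 14.151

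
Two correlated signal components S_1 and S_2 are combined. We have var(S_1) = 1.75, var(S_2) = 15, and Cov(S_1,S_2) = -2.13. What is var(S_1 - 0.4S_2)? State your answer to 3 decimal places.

5.854

var(S_1 - 0.4S_2) = (1)²·var(S_1) + (-0.4)²·var(S_2) + 2·(1)·(-0.4)·Cov(S_1,S_2)
= 1·1.75 + 0.16·15 + -0.8·-2.13 = 5.854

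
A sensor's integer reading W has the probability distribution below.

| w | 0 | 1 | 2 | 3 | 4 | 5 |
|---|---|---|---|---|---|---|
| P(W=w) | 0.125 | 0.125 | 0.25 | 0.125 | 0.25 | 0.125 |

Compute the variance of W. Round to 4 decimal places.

2.4844

E[W] = (0)(0.125) + (1)(0.125) + (2)(0.25) + (3)(0.125) + (4)(0.25) + (5)(0.125) = 2.625
E[W²] = (0)²(0.125) + (1)²(0.125) + (2)²(0.25) + (3)²(0.125) + (4)²(0.25) + (5)²(0.125) = 9.375
Var(W) = E[W²] − (E[W])² = 9.375 − (2.625)² = 2.484375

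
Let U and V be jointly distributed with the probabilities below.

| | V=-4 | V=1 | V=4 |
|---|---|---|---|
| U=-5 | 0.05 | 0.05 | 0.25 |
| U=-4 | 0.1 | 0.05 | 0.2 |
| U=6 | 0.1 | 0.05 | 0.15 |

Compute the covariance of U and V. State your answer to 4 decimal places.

E[U] = -1.35,  E[V] = 1.55
E[UV] = -4.55
cov(U,V) = E[UV] − E[U]E[V] = -4.55 − (-1.35)(1.55) = -2.4575

-2.4575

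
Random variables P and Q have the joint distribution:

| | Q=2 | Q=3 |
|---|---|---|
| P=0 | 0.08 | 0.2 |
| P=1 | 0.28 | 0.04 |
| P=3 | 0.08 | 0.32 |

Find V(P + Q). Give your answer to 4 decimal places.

E[P] = 1.52,  E[Q] = 2.56,  E[PQ] = 4.04
V(P) = 3.92 − (1.52)² = 1.6096;  V(Q) = 6.8 − (2.56)² = 0.2464
Cov(P,Q) = 4.04 − (1.52)(2.56) = 0.1488
V(P + Q) = (1)²·1.6096 + (1)²·0.2464 + 2·(1)·(1)·0.1488 = 2.1536

2.1536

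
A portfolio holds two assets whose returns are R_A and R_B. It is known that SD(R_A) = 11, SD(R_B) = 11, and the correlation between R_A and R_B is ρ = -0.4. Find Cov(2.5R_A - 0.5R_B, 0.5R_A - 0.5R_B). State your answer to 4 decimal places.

V(R_A) = (11)² = 121;  V(R_B) = (11)² = 121
Cov(R_A,R_B) = ρ·SD(R_A)·SD(R_B) = -0.4·11·11 = -48.4
Cov(2.5R_A - 0.5R_B, 0.5R_A - 0.5R_B) = (2.5)(0.5)V(R_A) + (-0.5)(-0.5)V(R_B) + [(2.5)(-0.5) + (-0.5)(0.5)]Cov(R_A,R_B)
= 1.25·121 + 0.25·121 + -1.5·-48.4 = 254.1

254.1000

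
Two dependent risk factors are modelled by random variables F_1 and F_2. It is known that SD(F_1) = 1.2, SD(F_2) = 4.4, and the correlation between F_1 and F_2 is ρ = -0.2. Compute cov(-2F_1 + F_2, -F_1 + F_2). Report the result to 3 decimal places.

25.408

V(F_1) = (1.2)² = 1.44;  V(F_2) = (4.4)² = 19.36
cov(F_1,F_2) = ρ·SD(F_1)·SD(F_2) = -0.2·1.2·4.4 = -1.056
cov(-2F_1 + F_2, -F_1 + F_2) = (-2)(-1)V(F_1) + (1)(1)V(F_2) + [(-2)(1) + (1)(-1)]cov(F_1,F_2)
= 2·1.44 + 1·19.36 + -3·-1.056 = 25.408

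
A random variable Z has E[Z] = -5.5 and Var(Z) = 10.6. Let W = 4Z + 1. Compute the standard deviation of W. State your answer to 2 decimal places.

Var(4Z + 1) = (4)²·10.6 = 169.6
sd(W) = √169.6 ≈ 13.02

13.02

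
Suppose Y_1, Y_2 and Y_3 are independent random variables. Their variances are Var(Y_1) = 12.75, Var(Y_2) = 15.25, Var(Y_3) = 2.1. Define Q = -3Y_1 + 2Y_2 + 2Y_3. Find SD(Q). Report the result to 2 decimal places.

13.57

By independence, Var(Q) = (-3)²Var(Y_1) + (2)²Var(Y_2) + (2)²Var(Y_3)
= (-3)²·12.75 + (2)²·15.25 + (2)²·2.1 = 184.15
SD(Q) = √184.15 ≈ 13.57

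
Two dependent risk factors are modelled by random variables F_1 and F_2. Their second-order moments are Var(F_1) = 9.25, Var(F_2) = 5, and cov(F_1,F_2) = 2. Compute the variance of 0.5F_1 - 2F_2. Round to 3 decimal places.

Var(0.5F_1 - 2F_2) = (0.5)²·Var(F_1) + (-2)²·Var(F_2) + 2·(0.5)·(-2)·cov(F_1,F_2)
= 0.25·9.25 + 4·5 + -2·2 = 18.3125

18.313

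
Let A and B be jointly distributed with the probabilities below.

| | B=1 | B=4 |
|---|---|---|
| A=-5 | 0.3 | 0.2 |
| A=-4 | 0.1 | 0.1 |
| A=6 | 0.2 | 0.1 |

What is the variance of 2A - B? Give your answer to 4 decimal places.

101.5600

E[A] = -1.5,  E[B] = 2.2,  E[AB] = -3.9
Var(A) = 26.5 − (-1.5)² = 24.25;  Var(B) = 7 − (2.2)² = 2.16
Cov(A,B) = -3.9 − (-1.5)(2.2) = -0.6
Var(2A - B) = (2)²·24.25 + (-1)²·2.16 + 2·(2)·(-1)·-0.6 = 101.56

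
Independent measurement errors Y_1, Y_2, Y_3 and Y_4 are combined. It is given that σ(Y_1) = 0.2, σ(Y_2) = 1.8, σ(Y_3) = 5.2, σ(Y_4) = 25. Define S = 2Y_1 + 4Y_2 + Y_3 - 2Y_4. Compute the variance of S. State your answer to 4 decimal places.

V(Y_1) = 0.04, V(Y_2) = 3.24, V(Y_3) = 27.04, V(Y_4) = 625
By independence, V(S) = (2)²V(Y_1) + (4)²V(Y_2) + (1)²V(Y_3) + (-2)²V(Y_4)
= (2)²·0.04 + (4)²·3.24 + (1)²·27.04 + (-2)²·625 = 2579.04

2579.0400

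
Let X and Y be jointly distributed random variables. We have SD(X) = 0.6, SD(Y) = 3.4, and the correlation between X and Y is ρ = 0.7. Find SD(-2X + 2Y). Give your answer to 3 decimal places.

V(X) = (0.6)² = 0.36;  V(Y) = (3.4)² = 11.56
cov(X,Y) = ρ·SD(X)·SD(Y) = 0.7·0.6·3.4 = 1.428
V(-2X + 2Y) = (-2)²·V(X) + (2)²·V(Y) + 2·(-2)·(2)·cov(X,Y)
= 4·0.36 + 4·11.56 + -8·1.428 = 36.256
SD(-2X + 2Y) = √36.256 ≈ 6.021

6.021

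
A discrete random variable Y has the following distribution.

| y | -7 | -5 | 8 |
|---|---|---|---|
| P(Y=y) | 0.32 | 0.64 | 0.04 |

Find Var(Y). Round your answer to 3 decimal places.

8.026

E[Y] = (-7)(0.32) + (-5)(0.64) + (8)(0.04) = -5.12
E[Y²] = (-7)²(0.32) + (-5)²(0.64) + (8)²(0.04) = 34.24
Var(Y) = E[Y²] − (E[Y])² = 34.24 − (-5.12)² = 8.0256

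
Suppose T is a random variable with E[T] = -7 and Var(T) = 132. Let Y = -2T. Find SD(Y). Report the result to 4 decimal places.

22.9783

Var(-2T) = (-2)²·132 = 528
SD(Y) = √528 ≈ 22.9783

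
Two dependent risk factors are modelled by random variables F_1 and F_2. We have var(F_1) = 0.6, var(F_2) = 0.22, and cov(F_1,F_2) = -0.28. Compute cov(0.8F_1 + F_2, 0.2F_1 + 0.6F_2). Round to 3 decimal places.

cov(0.8F_1 + F_2, 0.2F_1 + 0.6F_2) = (0.8)(0.2)var(F_1) + (1)(0.6)var(F_2) + [(0.8)(0.6) + (1)(0.2)]cov(F_1,F_2)
= 0.16·0.6 + 0.6·0.22 + 0.68·-0.28 = 0.0376

0.038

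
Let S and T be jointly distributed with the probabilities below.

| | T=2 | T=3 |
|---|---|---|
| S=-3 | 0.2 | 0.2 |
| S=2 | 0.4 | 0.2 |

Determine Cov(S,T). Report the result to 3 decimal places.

E[S] = 0,  E[T] = 2.4
E[ST] = -0.2
Cov(S,T) = E[ST] − E[S]E[T] = -0.2 − (0)(2.4) = -0.2

-0.200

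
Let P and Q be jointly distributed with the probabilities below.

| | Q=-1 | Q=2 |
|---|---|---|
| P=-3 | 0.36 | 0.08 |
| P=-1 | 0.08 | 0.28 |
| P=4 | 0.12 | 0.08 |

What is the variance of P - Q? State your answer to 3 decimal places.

7.840

E[P] = -0.88,  E[Q] = 0.32,  E[PQ] = 0.28
Var(P) = 7.52 − (-0.88)² = 6.7456;  Var(Q) = 2.32 − (0.32)² = 2.2176
cov(P,Q) = 0.28 − (-0.88)(0.32) = 0.5616
Var(P - Q) = (1)²·6.7456 + (-1)²·2.2176 + 2·(1)·(-1)·0.5616 = 7.84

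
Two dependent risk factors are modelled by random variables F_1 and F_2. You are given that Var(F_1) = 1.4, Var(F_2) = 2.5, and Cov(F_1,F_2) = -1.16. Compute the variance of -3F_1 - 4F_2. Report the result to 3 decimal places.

24.760

Var(-3F_1 - 4F_2) = (-3)²·Var(F_1) + (-4)²·Var(F_2) + 2·(-3)·(-4)·Cov(F_1,F_2)
= 9·1.4 + 16·2.5 + 24·-1.16 = 24.76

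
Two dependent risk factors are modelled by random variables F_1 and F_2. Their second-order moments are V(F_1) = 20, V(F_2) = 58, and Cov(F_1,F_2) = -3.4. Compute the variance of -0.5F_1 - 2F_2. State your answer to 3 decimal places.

230.200

V(-0.5F_1 - 2F_2) = (-0.5)²·V(F_1) + (-2)²·V(F_2) + 2·(-0.5)·(-2)·Cov(F_1,F_2)
= 0.25·20 + 4·58 + 2·-3.4 = 230.2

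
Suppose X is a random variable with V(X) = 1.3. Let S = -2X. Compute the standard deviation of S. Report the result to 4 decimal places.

V(-2X) = (-2)²·1.3 = 5.2
SD(S) = √5.2 ≈ 2.2804

2.2804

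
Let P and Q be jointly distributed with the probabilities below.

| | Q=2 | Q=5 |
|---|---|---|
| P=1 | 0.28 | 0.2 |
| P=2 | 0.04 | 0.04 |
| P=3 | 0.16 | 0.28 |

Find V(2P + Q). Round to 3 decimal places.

E[P] = 1.96,  E[Q] = 3.56,  E[PQ] = 7.28
V(P) = 4.76 − (1.96)² = 0.9184;  V(Q) = 14.92 − (3.56)² = 2.2464
cov(P,Q) = 7.28 − (1.96)(3.56) = 0.3024
V(2P + Q) = (2)²·0.9184 + (1)²·2.2464 + 2·(2)·(1)·0.3024 = 7.1296

7.130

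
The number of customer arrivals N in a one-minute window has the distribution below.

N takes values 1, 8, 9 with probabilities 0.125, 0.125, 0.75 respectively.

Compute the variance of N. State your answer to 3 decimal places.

6.859

E[N] = (1)(0.125) + (8)(0.125) + (9)(0.75) = 7.875
E[N²] = (1)²(0.125) + (8)²(0.125) + (9)²(0.75) = 68.875
V(N) = E[N²] − (E[N])² = 68.875 − (7.875)² = 6.859375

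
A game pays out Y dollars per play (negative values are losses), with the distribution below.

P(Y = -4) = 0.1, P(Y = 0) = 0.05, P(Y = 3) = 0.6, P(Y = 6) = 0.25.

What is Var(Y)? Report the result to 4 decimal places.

7.5900

E[Y] = (-4)(0.1) + (0)(0.05) + (3)(0.6) + (6)(0.25) = 2.9
E[Y²] = (-4)²(0.1) + (0)²(0.05) + (3)²(0.6) + (6)²(0.25) = 16
Var(Y) = E[Y²] − (E[Y])² = 16 − (2.9)² = 7.59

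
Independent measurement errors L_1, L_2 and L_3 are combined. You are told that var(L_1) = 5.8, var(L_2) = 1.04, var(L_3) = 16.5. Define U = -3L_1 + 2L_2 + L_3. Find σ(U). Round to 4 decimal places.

8.5358

By independence, var(U) = (-3)²var(L_1) + (2)²var(L_2) + (1)²var(L_3)
= (-3)²·5.8 + (2)²·1.04 + (1)²·16.5 = 72.86
σ(U) = √72.86 ≈ 8.5358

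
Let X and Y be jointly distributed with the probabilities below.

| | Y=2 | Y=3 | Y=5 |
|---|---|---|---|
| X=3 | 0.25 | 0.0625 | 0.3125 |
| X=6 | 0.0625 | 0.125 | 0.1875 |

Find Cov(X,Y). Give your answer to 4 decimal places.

0.1641

E[X] = 4.125,  E[Y] = 3.6875
E[XY] = 15.375
Cov(X,Y) = E[XY] − E[X]E[Y] = 15.375 − (4.125)(3.6875) = 0.1640625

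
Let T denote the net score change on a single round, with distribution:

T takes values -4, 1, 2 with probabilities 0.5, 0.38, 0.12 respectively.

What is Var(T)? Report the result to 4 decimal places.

6.9556

E[T] = (-4)(0.5) + (1)(0.38) + (2)(0.12) = -1.38
E[T²] = (-4)²(0.5) + (1)²(0.38) + (2)²(0.12) = 8.86
Var(T) = E[T²] − (E[T])² = 8.86 − (-1.38)² = 6.9556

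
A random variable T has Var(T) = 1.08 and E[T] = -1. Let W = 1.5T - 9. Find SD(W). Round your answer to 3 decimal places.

1.559

Var(1.5T - 9) = (1.5)²·1.08 = 2.43
SD(W) = √2.43 ≈ 1.559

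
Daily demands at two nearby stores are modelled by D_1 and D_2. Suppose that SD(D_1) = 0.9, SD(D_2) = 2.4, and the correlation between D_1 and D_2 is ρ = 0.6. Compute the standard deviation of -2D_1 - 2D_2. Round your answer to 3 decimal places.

6.054

V(D_1) = (0.9)² = 0.81;  V(D_2) = (2.4)² = 5.76
Cov(D_1,D_2) = ρ·SD(D_1)·SD(D_2) = 0.6·0.9·2.4 = 1.296
V(-2D_1 - 2D_2) = (-2)²·V(D_1) + (-2)²·V(D_2) + 2·(-2)·(-2)·Cov(D_1,D_2)
= 4·0.81 + 4·5.76 + 8·1.296 = 36.648
SD(-2D_1 - 2D_2) = √36.648 ≈ 6.054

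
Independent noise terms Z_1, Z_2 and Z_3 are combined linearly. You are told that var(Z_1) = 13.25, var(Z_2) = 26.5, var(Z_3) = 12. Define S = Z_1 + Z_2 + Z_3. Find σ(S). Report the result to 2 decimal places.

By independence, var(S) = (1)²var(Z_1) + (1)²var(Z_2) + (1)²var(Z_3)
= (1)²·13.25 + (1)²·26.5 + (1)²·12 = 51.75
σ(S) = √51.75 ≈ 7.19

7.19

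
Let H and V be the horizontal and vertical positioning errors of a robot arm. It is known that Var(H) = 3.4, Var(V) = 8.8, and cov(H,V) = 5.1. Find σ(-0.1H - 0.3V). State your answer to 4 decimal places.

Var(-0.1H - 0.3V) = (-0.1)²·Var(H) + (-0.3)²·Var(V) + 2·(-0.1)·(-0.3)·cov(H,V)
= 0.01·3.4 + 0.09·8.8 + 0.06·5.1 = 1.132
σ(-0.1H - 0.3V) = √1.132 ≈ 1.0640

1.0640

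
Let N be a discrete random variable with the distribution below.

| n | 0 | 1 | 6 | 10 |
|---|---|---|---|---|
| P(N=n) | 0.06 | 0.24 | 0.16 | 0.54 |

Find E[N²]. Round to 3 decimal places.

E[N²] = (0)²(0.06) + (1)²(0.24) + (6)²(0.16) + (10)²(0.54) = 60

60.000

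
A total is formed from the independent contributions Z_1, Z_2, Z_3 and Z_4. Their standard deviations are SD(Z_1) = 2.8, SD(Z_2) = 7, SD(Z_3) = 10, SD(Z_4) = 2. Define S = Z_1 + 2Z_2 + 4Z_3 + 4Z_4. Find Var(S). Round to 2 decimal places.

1867.84

Var(Z_1) = 7.84, Var(Z_2) = 49, Var(Z_3) = 100, Var(Z_4) = 4
By independence, Var(S) = (1)²Var(Z_1) + (2)²Var(Z_2) + (4)²Var(Z_3) + (4)²Var(Z_4)
= (1)²·7.84 + (2)²·49 + (4)²·100 + (4)²·4 = 1867.84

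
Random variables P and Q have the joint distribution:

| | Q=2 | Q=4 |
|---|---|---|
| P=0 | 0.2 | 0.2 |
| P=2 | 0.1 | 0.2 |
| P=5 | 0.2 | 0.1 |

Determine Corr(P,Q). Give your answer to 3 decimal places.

E[P] = 2.1,  E[Q] = 3
E[PQ] = 6
Cov(P,Q) = E[PQ] − E[P]E[Q] = 6 − (2.1)(3) = -0.3
Var(P) = 4.29,  Var(Q) = 1
ρ = -0.3 / √(4.29·1) ≈ -0.145

-0.145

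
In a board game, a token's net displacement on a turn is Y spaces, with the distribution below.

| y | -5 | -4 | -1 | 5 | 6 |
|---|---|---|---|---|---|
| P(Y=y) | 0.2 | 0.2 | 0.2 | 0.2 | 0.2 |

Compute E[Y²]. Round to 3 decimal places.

20.600

E[Y²] = (-5)²(0.2) + (-4)²(0.2) + (-1)²(0.2) + (5)²(0.2) + (6)²(0.2) = 20.6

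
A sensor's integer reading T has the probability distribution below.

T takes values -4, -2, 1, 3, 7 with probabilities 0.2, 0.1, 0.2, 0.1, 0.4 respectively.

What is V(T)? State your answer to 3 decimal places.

19.010

E[T] = (-4)(0.2) + (-2)(0.1) + (1)(0.2) + (3)(0.1) + (7)(0.4) = 2.3
E[T²] = (-4)²(0.2) + (-2)²(0.1) + (1)²(0.2) + (3)²(0.1) + (7)²(0.4) = 24.3
V(T) = E[T²] − (E[T])² = 24.3 − (2.3)² = 19.01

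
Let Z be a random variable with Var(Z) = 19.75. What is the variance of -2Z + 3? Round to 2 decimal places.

Var(-2Z + 3) = (-2)²·Var(Z) = 4·19.75 = 79

79.00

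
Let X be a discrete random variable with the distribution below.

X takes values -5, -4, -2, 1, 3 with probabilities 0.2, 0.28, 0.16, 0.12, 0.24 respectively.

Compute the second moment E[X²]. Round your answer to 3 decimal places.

12.400

E[X²] = (-5)²(0.2) + (-4)²(0.28) + (-2)²(0.16) + (1)²(0.12) + (3)²(0.24) = 12.4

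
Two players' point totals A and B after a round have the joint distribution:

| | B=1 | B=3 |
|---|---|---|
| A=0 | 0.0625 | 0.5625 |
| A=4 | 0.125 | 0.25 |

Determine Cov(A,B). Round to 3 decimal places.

-0.438

E[A] = 1.5,  E[B] = 2.625
E[AB] = 3.5
Cov(A,B) = E[AB] − E[A]E[B] = 3.5 − (1.5)(2.625) = -0.4375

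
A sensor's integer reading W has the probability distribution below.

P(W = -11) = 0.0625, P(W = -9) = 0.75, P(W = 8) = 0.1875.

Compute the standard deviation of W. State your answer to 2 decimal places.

E[W] = (-11)(0.0625) + (-9)(0.75) + (8)(0.1875) = -5.9375
E[W²] = (-11)²(0.0625) + (-9)²(0.75) + (8)²(0.1875) = 80.3125
Var(W) = E[W²] − (E[W])² = 80.3125 − (-5.9375)² = 45.05859375
SD(W) = √45.05859375 ≈ 6.71

6.71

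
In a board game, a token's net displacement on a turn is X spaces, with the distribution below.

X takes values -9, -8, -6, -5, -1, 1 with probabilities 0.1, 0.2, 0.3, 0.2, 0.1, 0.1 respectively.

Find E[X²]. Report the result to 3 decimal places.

E[X²] = (-9)²(0.1) + (-8)²(0.2) + (-6)²(0.3) + (-5)²(0.2) + (-1)²(0.1) + (1)²(0.1) = 36.9

36.900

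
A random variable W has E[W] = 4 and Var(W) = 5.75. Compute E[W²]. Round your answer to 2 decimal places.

E[W²] = Var(W) + (E[W])² = 5.75 + (4)² = 21.75

21.75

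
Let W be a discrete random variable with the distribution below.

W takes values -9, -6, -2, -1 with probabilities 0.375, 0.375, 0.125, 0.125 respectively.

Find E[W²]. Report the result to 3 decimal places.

E[W²] = (-9)²(0.375) + (-6)²(0.375) + (-2)²(0.125) + (-1)²(0.125) = 44.5

44.500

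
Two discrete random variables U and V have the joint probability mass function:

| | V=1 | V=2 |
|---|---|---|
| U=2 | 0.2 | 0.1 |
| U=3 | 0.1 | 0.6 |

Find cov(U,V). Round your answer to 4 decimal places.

E[U] = 2.7,  E[V] = 1.7
E[UV] = 4.7
cov(U,V) = E[UV] − E[U]E[V] = 4.7 − (2.7)(1.7) = 0.11

0.1100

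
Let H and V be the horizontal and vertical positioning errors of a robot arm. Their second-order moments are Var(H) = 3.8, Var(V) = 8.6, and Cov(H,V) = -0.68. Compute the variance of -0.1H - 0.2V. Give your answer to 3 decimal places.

0.355

Var(-0.1H - 0.2V) = (-0.1)²·Var(H) + (-0.2)²·Var(V) + 2·(-0.1)·(-0.2)·Cov(H,V)
= 0.01·3.8 + 0.04·8.6 + 0.04·-0.68 = 0.3548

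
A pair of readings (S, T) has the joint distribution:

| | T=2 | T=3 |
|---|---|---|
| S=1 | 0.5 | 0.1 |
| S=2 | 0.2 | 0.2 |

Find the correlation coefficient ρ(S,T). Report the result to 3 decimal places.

E[S] = 1.4,  E[T] = 2.3
E[ST] = 3.3
cov(S,T) = E[ST] − E[S]E[T] = 3.3 − (1.4)(2.3) = 0.08
V(S) = 0.24,  V(T) = 0.21
ρ = 0.08 / √(0.24·0.21) ≈ 0.356

0.356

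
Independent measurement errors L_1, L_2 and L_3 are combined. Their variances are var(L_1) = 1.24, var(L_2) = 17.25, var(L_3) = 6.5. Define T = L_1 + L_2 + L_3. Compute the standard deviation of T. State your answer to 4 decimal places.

4.9990

By independence, var(T) = (1)²var(L_1) + (1)²var(L_2) + (1)²var(L_3)
= (1)²·1.24 + (1)²·17.25 + (1)²·6.5 = 24.99
sd(T) = √24.99 ≈ 4.9990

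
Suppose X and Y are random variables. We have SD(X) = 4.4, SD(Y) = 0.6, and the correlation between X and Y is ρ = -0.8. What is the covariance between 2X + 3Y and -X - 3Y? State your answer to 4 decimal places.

Var(X) = (4.4)² = 19.36;  Var(Y) = (0.6)² = 0.36
Cov(X,Y) = ρ·SD(X)·SD(Y) = -0.8·4.4·0.6 = -2.112
Cov(2X + 3Y, -X - 3Y) = (2)(-1)Var(X) + (3)(-3)Var(Y) + [(2)(-3) + (3)(-1)]Cov(X,Y)
= -2·19.36 + -9·0.36 + -9·-2.112 = -22.952

-22.9520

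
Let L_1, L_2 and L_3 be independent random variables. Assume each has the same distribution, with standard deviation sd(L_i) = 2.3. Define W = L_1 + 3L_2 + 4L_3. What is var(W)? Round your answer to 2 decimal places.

var(L_i) = (2.3)² = 5.29
By independence, var(W) = (1)²var(L_1) + (3)²var(L_2) + (4)²var(L_3)
= (1)²·5.29 + (3)²·5.29 + (4)²·5.29 = 137.54

137.54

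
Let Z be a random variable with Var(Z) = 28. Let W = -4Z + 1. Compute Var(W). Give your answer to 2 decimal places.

448.00

Var(-4Z + 1) = (-4)²·Var(Z) = 16·28 = 448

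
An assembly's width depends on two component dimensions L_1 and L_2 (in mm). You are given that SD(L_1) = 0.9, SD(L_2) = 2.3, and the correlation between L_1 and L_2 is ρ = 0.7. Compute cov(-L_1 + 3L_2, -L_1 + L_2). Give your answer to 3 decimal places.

Var(L_1) = (0.9)² = 0.81;  Var(L_2) = (2.3)² = 5.29
cov(L_1,L_2) = ρ·SD(L_1)·SD(L_2) = 0.7·0.9·2.3 = 1.449
cov(-L_1 + 3L_2, -L_1 + L_2) = (-1)(-1)Var(L_1) + (3)(1)Var(L_2) + [(-1)(1) + (3)(-1)]cov(L_1,L_2)
= 1·0.81 + 3·5.29 + -4·1.449 = 10.884

10.884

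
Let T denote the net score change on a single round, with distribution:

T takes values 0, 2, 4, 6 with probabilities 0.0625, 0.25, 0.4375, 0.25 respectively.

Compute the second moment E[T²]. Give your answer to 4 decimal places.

E[T²] = (0)²(0.0625) + (2)²(0.25) + (4)²(0.4375) + (6)²(0.25) = 17

17.0000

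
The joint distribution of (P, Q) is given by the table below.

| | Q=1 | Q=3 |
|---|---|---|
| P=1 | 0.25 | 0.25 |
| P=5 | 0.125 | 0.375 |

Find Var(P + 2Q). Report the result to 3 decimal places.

E[P] = 3,  E[Q] = 2.25,  E[PQ] = 7.25
Var(P) = 13 − (3)² = 4;  Var(Q) = 6 − (2.25)² = 0.9375
cov(P,Q) = 7.25 − (3)(2.25) = 0.5
Var(P + 2Q) = (1)²·4 + (2)²·0.9375 + 2·(1)·(2)·0.5 = 9.75

9.750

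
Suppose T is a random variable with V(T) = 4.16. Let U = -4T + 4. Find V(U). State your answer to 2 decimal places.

66.56

V(-4T + 4) = (-4)²·V(T) = 16·4.16 = 66.56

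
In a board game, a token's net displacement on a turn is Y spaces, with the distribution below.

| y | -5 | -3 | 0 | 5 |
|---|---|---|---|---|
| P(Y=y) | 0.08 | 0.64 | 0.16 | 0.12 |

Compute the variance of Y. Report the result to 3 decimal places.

E[Y] = (-5)(0.08) + (-3)(0.64) + (0)(0.16) + (5)(0.12) = -1.72
E[Y²] = (-5)²(0.08) + (-3)²(0.64) + (0)²(0.16) + (5)²(0.12) = 10.76
Var(Y) = E[Y²] − (E[Y])² = 10.76 − (-1.72)² = 7.8016

7.802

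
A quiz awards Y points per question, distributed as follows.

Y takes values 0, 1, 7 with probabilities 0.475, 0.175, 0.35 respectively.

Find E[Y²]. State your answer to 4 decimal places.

17.3250

E[Y²] = (0)²(0.475) + (1)²(0.175) + (7)²(0.35) = 17.325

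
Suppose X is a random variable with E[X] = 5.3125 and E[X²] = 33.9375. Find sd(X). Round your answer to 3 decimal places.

var(X) = 33.9375 − (5.3125)² = 5.71484375
sd(X) = √5.71484375 ≈ 2.391

2.391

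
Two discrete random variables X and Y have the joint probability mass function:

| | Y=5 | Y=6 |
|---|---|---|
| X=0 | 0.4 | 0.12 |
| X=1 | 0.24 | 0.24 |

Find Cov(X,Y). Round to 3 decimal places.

0.067

E[X] = 0.48,  E[Y] = 5.36
E[XY] = 2.64
Cov(X,Y) = E[XY] − E[X]E[Y] = 2.64 − (0.48)(5.36) = 0.0672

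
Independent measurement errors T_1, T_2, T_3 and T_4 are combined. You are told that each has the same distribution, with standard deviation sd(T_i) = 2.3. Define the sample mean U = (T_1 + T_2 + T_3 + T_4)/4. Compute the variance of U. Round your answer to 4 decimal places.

1.3225

Var(T_i) = (2.3)² = 5.29
By independence, Var(U) = (0.25)²Var(T_1) + (0.25)²Var(T_2) + (0.25)²Var(T_3) + (0.25)²Var(T_4)
= (0.25)²·5.29 + (0.25)²·5.29 + (0.25)²·5.29 + (0.25)²·5.29 = 1.3225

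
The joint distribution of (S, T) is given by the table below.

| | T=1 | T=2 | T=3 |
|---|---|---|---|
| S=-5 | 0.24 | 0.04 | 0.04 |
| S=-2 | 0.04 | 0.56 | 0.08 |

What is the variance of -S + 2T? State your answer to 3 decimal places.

E[S] = -2.96,  E[T] = 1.84,  E[ST] = -5
var(S) = 10.72 − (-2.96)² = 1.9584;  var(T) = 3.76 − (1.84)² = 0.3744
Cov(S,T) = -5 − (-2.96)(1.84) = 0.4464
var(-S + 2T) = (-1)²·1.9584 + (2)²·0.3744 + 2·(-1)·(2)·0.4464 = 1.6704

1.670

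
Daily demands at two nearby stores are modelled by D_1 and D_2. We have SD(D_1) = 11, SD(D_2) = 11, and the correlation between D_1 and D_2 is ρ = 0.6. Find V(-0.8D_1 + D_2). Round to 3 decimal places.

82.280

V(D_1) = (11)² = 121;  V(D_2) = (11)² = 121
cov(D_1,D_2) = ρ·SD(D_1)·SD(D_2) = 0.6·11·11 = 72.6
V(-0.8D_1 + D_2) = (-0.8)²·V(D_1) + (1)²·V(D_2) + 2·(-0.8)·(1)·cov(D_1,D_2)
= 0.64·121 + 1·121 + -1.6·72.6 = 82.28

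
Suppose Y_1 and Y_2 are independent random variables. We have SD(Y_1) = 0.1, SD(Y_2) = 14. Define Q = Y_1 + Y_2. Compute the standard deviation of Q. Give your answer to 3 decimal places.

var(Y_1) = 0.01, var(Y_2) = 196
By independence, var(Q) = (1)²var(Y_1) + (1)²var(Y_2)
= (1)²·0.01 + (1)²·196 = 196.01
SD(Q) = √196.01 ≈ 14.000

14.000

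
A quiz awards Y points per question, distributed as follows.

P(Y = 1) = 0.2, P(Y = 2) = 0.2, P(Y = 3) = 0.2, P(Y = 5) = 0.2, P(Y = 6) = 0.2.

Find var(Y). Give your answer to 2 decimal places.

3.44

E[Y] = (1)(0.2) + (2)(0.2) + (3)(0.2) + (5)(0.2) + (6)(0.2) = 3.4
E[Y²] = (1)²(0.2) + (2)²(0.2) + (3)²(0.2) + (5)²(0.2) + (6)²(0.2) = 15
var(Y) = E[Y²] − (E[Y])² = 15 − (3.4)² = 3.44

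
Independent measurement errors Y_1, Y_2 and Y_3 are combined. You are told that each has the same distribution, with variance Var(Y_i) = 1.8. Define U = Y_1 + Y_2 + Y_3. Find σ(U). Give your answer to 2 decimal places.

By independence, Var(U) = (1)²Var(Y_1) + (1)²Var(Y_2) + (1)²Var(Y_3)
= (1)²·1.8 + (1)²·1.8 + (1)²·1.8 = 5.4
σ(U) = √5.4 ≈ 2.32

2.32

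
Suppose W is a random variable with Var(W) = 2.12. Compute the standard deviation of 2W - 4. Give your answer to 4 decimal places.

2.9120

Var(2W - 4) = (2)²·2.12 = 8.48
sd(2W - 4) = √8.48 ≈ 2.9120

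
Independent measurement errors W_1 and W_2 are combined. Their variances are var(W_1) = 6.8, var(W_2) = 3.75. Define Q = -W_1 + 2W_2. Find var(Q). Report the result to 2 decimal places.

By independence, var(Q) = (-1)²var(W_1) + (2)²var(W_2)
= (-1)²·6.8 + (2)²·3.75 = 21.8

21.80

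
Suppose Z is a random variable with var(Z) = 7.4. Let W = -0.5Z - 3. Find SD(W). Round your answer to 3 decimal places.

var(-0.5Z - 3) = (-0.5)²·7.4 = 1.85
SD(W) = √1.85 ≈ 1.360

1.360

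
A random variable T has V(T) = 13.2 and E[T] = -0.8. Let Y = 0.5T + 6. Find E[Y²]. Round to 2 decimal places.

E[0.5T + 6] = 0.5·-0.8 + 6 = 5.6
V(0.5T + 6) = (0.5)²·13.2 = 3.3
E[Y²] = V(Y) + (E[Y])² = 3.3 + (5.6)² = 34.66

34.66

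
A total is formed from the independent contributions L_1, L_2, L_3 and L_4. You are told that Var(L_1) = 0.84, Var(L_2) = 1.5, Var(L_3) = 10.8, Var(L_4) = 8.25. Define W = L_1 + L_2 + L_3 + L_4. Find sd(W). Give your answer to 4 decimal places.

By independence, Var(W) = (1)²Var(L_1) + (1)²Var(L_2) + (1)²Var(L_3) + (1)²Var(L_4)
= (1)²·0.84 + (1)²·1.5 + (1)²·10.8 + (1)²·8.25 = 21.39
sd(W) = √21.39 ≈ 4.6249

4.6249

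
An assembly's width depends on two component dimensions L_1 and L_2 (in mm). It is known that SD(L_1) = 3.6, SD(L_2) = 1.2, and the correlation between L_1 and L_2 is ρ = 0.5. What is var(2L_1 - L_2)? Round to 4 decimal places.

var(L_1) = (3.6)² = 12.96;  var(L_2) = (1.2)² = 1.44
Cov(L_1,L_2) = ρ·SD(L_1)·SD(L_2) = 0.5·3.6·1.2 = 2.16
var(2L_1 - L_2) = (2)²·var(L_1) + (-1)²·var(L_2) + 2·(2)·(-1)·Cov(L_1,L_2)
= 4·12.96 + 1·1.44 + -4·2.16 = 44.64

44.6400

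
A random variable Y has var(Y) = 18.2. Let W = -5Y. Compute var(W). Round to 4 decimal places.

455.0000

var(-5Y) = (-5)²·var(Y) = 25·18.2 = 455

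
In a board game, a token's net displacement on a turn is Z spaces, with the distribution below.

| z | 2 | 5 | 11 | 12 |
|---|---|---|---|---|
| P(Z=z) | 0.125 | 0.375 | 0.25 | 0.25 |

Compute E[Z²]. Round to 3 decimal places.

E[Z²] = (2)²(0.125) + (5)²(0.375) + (11)²(0.25) + (12)²(0.25) = 76.125

76.125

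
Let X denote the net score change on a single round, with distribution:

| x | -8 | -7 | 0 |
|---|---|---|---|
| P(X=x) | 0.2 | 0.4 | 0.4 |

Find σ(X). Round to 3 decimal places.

E[X] = (-8)(0.2) + (-7)(0.4) + (0)(0.4) = -4.4
E[X²] = (-8)²(0.2) + (-7)²(0.4) + (0)²(0.4) = 32.4
V(X) = E[X²] − (E[X])² = 32.4 − (-4.4)² = 13.04
σ(X) = √13.04 ≈ 3.611

3.611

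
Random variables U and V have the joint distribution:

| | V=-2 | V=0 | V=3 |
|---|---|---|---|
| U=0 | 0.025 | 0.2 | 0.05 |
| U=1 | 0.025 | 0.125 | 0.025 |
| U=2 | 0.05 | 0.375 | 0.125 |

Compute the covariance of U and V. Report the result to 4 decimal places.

0.0650

E[U] = 1.275,  E[V] = 0.4
E[UV] = 0.575
Cov(U,V) = E[UV] − E[U]E[V] = 0.575 − (1.275)(0.4) = 0.065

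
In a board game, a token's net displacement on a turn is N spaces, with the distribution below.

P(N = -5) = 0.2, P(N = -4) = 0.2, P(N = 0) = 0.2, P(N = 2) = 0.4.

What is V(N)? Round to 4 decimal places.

8.8000

E[N] = (-5)(0.2) + (-4)(0.2) + (0)(0.2) + (2)(0.4) = -1
E[N²] = (-5)²(0.2) + (-4)²(0.2) + (0)²(0.2) + (2)²(0.4) = 9.8
V(N) = E[N²] − (E[N])² = 9.8 − (-1)² = 8.8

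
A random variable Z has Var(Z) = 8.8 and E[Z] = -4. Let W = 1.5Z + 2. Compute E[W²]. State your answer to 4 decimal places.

35.8000

E[1.5Z + 2] = 1.5·-4 + 2 = -4
Var(1.5Z + 2) = (1.5)²·8.8 = 19.8
E[W²] = Var(W) + (E[W])² = 19.8 + (-4)² = 35.8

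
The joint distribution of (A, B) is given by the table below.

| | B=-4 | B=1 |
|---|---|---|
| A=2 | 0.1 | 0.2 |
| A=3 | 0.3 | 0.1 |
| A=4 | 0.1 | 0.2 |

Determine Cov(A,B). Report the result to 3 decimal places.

E[A] = 3,  E[B] = -1.5
E[AB] = -4.5
Cov(A,B) = E[AB] − E[A]E[B] = -4.5 − (3)(-1.5) = 0

0.000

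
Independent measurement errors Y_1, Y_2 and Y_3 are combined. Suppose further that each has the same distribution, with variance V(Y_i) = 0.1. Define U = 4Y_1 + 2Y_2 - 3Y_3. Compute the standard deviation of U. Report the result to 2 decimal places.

1.70

By independence, V(U) = (4)²V(Y_1) + (2)²V(Y_2) + (-3)²V(Y_3)
= (4)²·0.1 + (2)²·0.1 + (-3)²·0.1 = 2.9
σ(U) = √2.9 ≈ 1.70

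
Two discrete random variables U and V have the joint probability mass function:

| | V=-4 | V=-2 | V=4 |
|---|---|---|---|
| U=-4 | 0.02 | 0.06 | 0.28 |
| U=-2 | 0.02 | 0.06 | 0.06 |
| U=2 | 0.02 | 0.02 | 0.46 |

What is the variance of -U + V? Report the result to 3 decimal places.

11.720

E[U] = -0.72,  E[V] = 2.68,  E[UV] = -0.32
Var(U) = 8.32 − (-0.72)² = 7.8016;  Var(V) = 14.32 − (2.68)² = 7.1376
Cov(U,V) = -0.32 − (-0.72)(2.68) = 1.6096
Var(-U + V) = (-1)²·7.8016 + (1)²·7.1376 + 2·(-1)·(1)·1.6096 = 11.72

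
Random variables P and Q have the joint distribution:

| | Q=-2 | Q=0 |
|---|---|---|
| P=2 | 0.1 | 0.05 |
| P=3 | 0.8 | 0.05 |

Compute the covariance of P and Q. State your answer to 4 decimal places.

-0.0700

E[P] = 2.85,  E[Q] = -1.8
E[PQ] = -5.2
cov(P,Q) = E[PQ] − E[P]E[Q] = -5.2 − (2.85)(-1.8) = -0.07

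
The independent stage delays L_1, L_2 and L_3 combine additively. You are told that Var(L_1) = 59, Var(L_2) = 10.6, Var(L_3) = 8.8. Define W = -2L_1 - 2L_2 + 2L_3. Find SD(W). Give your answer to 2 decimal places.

By independence, Var(W) = (-2)²Var(L_1) + (-2)²Var(L_2) + (2)²Var(L_3)
= (-2)²·59 + (-2)²·10.6 + (2)²·8.8 = 313.6
SD(W) = √313.6 ≈ 17.71

17.71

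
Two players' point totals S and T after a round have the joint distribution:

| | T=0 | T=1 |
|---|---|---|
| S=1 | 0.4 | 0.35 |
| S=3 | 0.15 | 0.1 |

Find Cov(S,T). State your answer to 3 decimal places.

E[S] = 1.5,  E[T] = 0.45
E[ST] = 0.65
Cov(S,T) = E[ST] − E[S]E[T] = 0.65 − (1.5)(0.45) = -0.025

-0.025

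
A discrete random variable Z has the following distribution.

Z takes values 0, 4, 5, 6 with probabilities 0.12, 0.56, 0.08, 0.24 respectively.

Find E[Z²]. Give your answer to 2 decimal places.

E[Z²] = (0)²(0.12) + (4)²(0.56) + (5)²(0.08) + (6)²(0.24) = 19.6

19.60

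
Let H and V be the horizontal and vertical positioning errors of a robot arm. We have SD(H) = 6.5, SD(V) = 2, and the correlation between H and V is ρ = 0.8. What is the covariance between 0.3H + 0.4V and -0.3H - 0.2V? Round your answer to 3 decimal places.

-5.995

Var(H) = (6.5)² = 42.25;  Var(V) = (2)² = 4
cov(H,V) = ρ·SD(H)·SD(V) = 0.8·6.5·2 = 10.4
cov(0.3H + 0.4V, -0.3H - 0.2V) = (0.3)(-0.3)Var(H) + (0.4)(-0.2)Var(V) + [(0.3)(-0.2) + (0.4)(-0.3)]cov(H,V)
= -0.09·42.25 + -0.08·4 + -0.18·10.4 = -5.9945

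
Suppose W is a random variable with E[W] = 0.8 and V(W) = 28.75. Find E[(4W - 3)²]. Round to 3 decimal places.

460.040

E[4W - 3] = 4·0.8 − 3 = 0.2
V(4W - 3) = (4)²·28.75 = 460
E[(4W - 3)²] = V((4W - 3)) + (E[(4W - 3)])² = 460 + (0.2)² = 460.04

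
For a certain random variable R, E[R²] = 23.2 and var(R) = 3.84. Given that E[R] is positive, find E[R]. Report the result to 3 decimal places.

4.400

(E[R])² = E[R²] − var(R) = 23.2 − 3.84 = 19.36
E[R] = √19.36 = 4.4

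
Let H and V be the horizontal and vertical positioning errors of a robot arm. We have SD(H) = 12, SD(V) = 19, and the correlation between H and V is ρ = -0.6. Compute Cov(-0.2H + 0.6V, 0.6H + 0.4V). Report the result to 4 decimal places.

31.0560

Var(H) = (12)² = 144;  Var(V) = (19)² = 361
Cov(H,V) = ρ·SD(H)·SD(V) = -0.6·12·19 = -136.8
Cov(-0.2H + 0.6V, 0.6H + 0.4V) = (-0.2)(0.6)Var(H) + (0.6)(0.4)Var(V) + [(-0.2)(0.4) + (0.6)(0.6)]Cov(H,V)
= -0.12·144 + 0.24·361 + 0.28·-136.8 = 31.056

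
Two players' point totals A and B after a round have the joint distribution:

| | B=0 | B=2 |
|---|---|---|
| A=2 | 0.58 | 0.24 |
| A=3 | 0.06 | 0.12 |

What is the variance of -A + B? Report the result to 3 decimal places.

E[A] = 2.18,  E[B] = 0.72,  E[AB] = 1.68
var(A) = 4.9 − (2.18)² = 0.1476;  var(B) = 1.44 − (0.72)² = 0.9216
Cov(A,B) = 1.68 − (2.18)(0.72) = 0.1104
var(-A + B) = (-1)²·0.1476 + (1)²·0.9216 + 2·(-1)·(1)·0.1104 = 0.8484

0.848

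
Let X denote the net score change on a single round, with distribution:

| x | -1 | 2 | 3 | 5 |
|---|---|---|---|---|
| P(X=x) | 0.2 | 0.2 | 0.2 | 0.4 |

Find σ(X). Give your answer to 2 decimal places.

E[X] = (-1)(0.2) + (2)(0.2) + (3)(0.2) + (5)(0.4) = 2.8
E[X²] = (-1)²(0.2) + (2)²(0.2) + (3)²(0.2) + (5)²(0.4) = 12.8
Var(X) = E[X²] − (E[X])² = 12.8 − (2.8)² = 4.96
σ(X) = √4.96 ≈ 2.23

2.23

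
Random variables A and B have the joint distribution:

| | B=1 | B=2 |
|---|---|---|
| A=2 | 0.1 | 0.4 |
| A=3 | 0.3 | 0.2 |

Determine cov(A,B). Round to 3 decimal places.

-0.100

E[A] = 2.5,  E[B] = 1.6
E[AB] = 3.9
cov(A,B) = E[AB] − E[A]E[B] = 3.9 − (2.5)(1.6) = -0.1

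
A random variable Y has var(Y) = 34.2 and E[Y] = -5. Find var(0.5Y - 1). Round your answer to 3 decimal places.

8.550

var(0.5Y - 1) = (0.5)²·var(Y) = 0.25·34.2 = 8.55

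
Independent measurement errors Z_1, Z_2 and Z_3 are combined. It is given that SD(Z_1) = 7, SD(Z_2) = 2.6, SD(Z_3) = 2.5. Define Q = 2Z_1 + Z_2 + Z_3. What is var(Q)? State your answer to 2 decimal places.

var(Z_1) = 49, var(Z_2) = 6.76, var(Z_3) = 6.25
By independence, var(Q) = (2)²var(Z_1) + (1)²var(Z_2) + (1)²var(Z_3)
= (2)²·49 + (1)²·6.76 + (1)²·6.25 = 209.01

209.01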